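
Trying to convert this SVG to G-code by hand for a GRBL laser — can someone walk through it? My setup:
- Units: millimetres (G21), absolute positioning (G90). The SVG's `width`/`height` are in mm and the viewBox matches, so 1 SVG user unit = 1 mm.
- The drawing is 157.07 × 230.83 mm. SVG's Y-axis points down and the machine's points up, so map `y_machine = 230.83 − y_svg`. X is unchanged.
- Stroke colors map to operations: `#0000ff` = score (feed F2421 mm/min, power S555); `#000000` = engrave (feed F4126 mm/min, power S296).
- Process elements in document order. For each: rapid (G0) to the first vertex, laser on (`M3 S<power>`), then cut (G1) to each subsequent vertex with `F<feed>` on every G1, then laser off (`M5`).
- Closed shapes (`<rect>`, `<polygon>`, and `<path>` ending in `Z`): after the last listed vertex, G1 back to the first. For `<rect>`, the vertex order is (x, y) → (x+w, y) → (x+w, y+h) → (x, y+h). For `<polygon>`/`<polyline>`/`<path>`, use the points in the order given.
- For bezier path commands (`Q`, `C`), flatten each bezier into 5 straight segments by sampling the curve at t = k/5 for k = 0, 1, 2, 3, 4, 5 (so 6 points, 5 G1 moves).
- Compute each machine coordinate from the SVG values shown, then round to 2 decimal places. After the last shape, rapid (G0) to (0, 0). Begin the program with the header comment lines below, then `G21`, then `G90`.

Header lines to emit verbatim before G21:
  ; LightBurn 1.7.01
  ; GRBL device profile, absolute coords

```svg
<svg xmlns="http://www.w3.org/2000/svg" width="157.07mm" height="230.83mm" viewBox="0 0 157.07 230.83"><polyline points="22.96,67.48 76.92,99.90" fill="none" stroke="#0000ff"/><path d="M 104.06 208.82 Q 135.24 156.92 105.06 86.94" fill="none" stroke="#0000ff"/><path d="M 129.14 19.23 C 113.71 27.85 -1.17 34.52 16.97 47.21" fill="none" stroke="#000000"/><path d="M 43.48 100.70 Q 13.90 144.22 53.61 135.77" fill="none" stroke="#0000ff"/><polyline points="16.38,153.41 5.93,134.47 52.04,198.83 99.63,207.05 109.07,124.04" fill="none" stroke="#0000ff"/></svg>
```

; LightBurn 1.7.01
; GRBL device profile, absolute coords
G21
G90
G0 X22.96 Y163.35
M3 S555
G1 X76.92 Y130.93 F2421
M5
G0 X104.06 Y22.01
M3 S555
G1 X114.08 Y43.49 F2421
G1 X119.19 Y66.42 F2421
G1 X119.39 Y90.80 F2421
G1 X114.68 Y116.62 F2421
G1 X105.06 Y143.89 F2421
M5
G0 X129.14 Y211.60
M3 S296
G1 X109.81 Y206.60 F4126
G1 X77.77 Y201.68 F4126
G1 X44.17 Y196.47 F4126
G1 X20.19 Y190.58 F4126
G1 X16.97 Y183.62 F4126
M5
G0 X43.48 Y130.13
M3 S555
G1 X34.42 Y114.80 F2421
G1 X30.90 Y103.63 F2421
G1 X32.93 Y96.62 F2421
G1 X40.50 Y93.76 F2421
G1 X53.61 Y95.06 F2421
M5
G0 X16.38 Y77.42
M3 S555
G1 X5.93 Y96.36 F2421
G1 X52.04 Y32.00 F2421
G1 X99.63 Y23.78 F2421
G1 X109.07 Y106.79 F2421
M5
G0 X0.00 Y0.00

viewBox `0 0 157.07 230.83` with mm width/height → 1 unit = 1 mm. Flip: y_m = 230.83 − y_svg.

**Shape 1** — `<polyline>` line segment, stroke `#0000ff` → score (S555, F2421). Machine vertices: (22.96,163.35) → (76.92,130.93). Open path.

**Shape 2** — `<path>` quadratic bezier, stroke `#0000ff` → score (S555, F2421). Control points (SVG): P0=(104.06,208.82), P1=(135.24,156.92), P2=(105.06,86.94); sampled at t=k/5. Machine vertices: (104.06,22.01) → (114.08,43.49) → (119.19,66.42) → (119.39,90.80) → (114.68,116.62) → (105.06,143.89). Open path.

**Shape 3** — `<path>` cubic bezier, stroke `#000000` → engrave (S296, F4126). Control points (SVG): P0=(129.14,19.23), P1=(113.71,27.85), P2=(-1.17,34.52), P3=(16.97,47.21); sampled at t=k/5. Machine vertices: (129.14,211.60) → (109.81,206.60) → (77.77,201.68) → (44.17,196.47) → (20.19,190.58) → (16.97,183.62). Open path.

**Shape 4** — `<path>` quadratic bezier, stroke `#0000ff` → score (S555, F2421). Control points (SVG): P0=(43.48,100.70), P1=(13.90,144.22), P2=(53.61,135.77); sampled at t=k/5. Machine vertices: (43.48,130.13) → (34.42,114.80) → (30.90,103.63) → (32.93,96.62) → (40.50,93.76) → (53.61,95.06). Open path.

**Shape 5** — `<polyline>` open polyline, stroke `#0000ff` → score (S555, F2421). Machine vertices: (16.38,77.42) → (5.93,96.36) → (52.04,32.00) → (99.63,23.78) → (109.07,106.79). Open path.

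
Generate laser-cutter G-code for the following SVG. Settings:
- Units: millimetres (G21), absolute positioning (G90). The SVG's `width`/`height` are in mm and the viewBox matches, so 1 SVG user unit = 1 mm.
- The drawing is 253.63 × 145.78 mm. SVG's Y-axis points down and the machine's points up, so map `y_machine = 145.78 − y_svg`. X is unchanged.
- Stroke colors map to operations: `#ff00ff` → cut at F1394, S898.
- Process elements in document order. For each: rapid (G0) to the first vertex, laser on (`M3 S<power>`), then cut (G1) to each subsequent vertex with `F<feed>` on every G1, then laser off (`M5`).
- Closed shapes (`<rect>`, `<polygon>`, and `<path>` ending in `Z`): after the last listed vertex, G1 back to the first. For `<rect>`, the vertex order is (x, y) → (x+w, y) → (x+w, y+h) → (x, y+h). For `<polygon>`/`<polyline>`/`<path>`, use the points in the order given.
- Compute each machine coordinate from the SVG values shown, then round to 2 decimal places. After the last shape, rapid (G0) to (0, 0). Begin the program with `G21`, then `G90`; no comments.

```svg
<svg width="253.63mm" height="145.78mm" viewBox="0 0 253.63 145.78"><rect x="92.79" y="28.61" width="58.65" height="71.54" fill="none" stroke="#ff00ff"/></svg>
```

G21
G90
G0 X92.79 Y117.17
M3 S898
G1 X151.44 Y117.17 F1394
G1 X151.44 Y45.63 F1394
G1 X92.79 Y45.63 F1394
G1 X92.79 Y117.17 F1394
M5
G0 X0.00 Y0.00

Since the viewBox matches the mm dimensions, user units are millimetres directly. The only transform is the Y-flip y_m = 145.78 − y_svg.

Shape 1 is a rectangle drawn with `<rect>`. Its stroke #ff00ff means cut at S898, F1394. After flipping Y the toolpath is (92.79,117.17) → (151.44,117.17) → (151.44,45.63) → (92.79,45.63) → (92.79,117.17), returning to the start.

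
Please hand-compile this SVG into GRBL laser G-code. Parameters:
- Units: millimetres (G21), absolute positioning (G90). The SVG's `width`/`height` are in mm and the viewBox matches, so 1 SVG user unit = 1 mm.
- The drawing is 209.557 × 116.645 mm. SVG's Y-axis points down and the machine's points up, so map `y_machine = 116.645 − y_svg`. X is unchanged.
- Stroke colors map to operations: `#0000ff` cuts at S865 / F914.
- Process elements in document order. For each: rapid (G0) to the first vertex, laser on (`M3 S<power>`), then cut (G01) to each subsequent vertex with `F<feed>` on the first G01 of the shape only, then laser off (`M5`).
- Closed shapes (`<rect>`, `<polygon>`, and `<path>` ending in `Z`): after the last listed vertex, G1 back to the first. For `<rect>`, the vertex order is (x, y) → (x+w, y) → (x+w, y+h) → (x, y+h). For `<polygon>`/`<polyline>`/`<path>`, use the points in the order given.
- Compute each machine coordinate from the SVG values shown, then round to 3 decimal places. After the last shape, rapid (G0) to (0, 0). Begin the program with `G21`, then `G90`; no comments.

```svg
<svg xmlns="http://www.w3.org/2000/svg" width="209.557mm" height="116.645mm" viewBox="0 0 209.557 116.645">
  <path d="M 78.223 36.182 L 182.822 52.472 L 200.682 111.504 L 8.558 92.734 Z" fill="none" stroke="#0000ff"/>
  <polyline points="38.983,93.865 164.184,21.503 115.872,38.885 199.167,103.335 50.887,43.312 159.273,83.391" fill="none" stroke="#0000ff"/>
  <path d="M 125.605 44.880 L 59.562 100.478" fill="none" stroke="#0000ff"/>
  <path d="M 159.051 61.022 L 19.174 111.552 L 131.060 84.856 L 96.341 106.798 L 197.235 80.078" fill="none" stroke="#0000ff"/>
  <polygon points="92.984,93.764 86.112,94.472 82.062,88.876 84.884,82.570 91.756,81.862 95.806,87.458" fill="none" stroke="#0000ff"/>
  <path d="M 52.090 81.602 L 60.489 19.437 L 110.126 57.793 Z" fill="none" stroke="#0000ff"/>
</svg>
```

1 u = 1 mm; y_m = 116.645 − y.

[1] `<path>` closed polygon, #0000ff→cut S865 F914: (78.223,80.463) → (182.822,64.173) → (200.682,5.141) → (8.558,23.911) → (78.223,80.463) (closed)

[2] `<polyline>` open polyline, #0000ff→cut S865 F914: (38.983,22.780) → (164.184,95.142) → (115.872,77.760) → (199.167,13.310) → (50.887,73.333) → (159.273,33.254)

[3] `<path>` line segment, #0000ff→cut S865 F914: (125.605,71.765) → (59.562,16.167)

[4] `<path>` open polyline, #0000ff→cut S865 F914: (159.051,55.623) → (19.174,5.093) → (131.060,31.789) → (96.341,9.847) → (197.235,36.567)

[5] `<polygon>` regular polygon, #0000ff→cut S865 F914: (92.984,22.881) → (86.112,22.173) → (82.062,27.769) → (84.884,34.075) → (91.756,34.783) → (95.806,29.187) → (92.984,22.881) (closed)

[6] `<path>` regular polygon, #0000ff→cut S865 F914: (52.090,35.043) → (60.489,97.208) → (110.126,58.852) → (52.090,35.043) (closed)

G21
G90
G0 X78.223 Y80.463
M3 S865
G01 X182.822 Y64.173 F914
G01 X200.682 Y5.141
G01 X8.558 Y23.911
G01 X78.223 Y80.463
M5
G0 X38.983 Y22.780
M3 S865
G01 X164.184 Y95.142 F914
G01 X115.872 Y77.760
G01 X199.167 Y13.310
G01 X50.887 Y73.333
G01 X159.273 Y33.254
M5
G0 X125.605 Y71.765
M3 S865
G01 X59.562 Y16.167 F914
M5
G0 X159.051 Y55.623
M3 S865
G01 X19.174 Y5.093 F914
G01 X131.060 Y31.789
G01 X96.341 Y9.847
G01 X197.235 Y36.567
M5
G0 X92.984 Y22.881
M3 S865
G01 X86.112 Y22.173 F914
G01 X82.062 Y27.769
G01 X84.884 Y34.075
G01 X91.756 Y34.783
G01 X95.806 Y29.187
G01 X92.984 Y22.881
M5
G0 X52.090 Y35.043
M3 S865
G01 X60.489 Y97.208 F914
G01 X110.126 Y58.852
G01 X52.090 Y35.043
M5
G0 X0.000 Y0.000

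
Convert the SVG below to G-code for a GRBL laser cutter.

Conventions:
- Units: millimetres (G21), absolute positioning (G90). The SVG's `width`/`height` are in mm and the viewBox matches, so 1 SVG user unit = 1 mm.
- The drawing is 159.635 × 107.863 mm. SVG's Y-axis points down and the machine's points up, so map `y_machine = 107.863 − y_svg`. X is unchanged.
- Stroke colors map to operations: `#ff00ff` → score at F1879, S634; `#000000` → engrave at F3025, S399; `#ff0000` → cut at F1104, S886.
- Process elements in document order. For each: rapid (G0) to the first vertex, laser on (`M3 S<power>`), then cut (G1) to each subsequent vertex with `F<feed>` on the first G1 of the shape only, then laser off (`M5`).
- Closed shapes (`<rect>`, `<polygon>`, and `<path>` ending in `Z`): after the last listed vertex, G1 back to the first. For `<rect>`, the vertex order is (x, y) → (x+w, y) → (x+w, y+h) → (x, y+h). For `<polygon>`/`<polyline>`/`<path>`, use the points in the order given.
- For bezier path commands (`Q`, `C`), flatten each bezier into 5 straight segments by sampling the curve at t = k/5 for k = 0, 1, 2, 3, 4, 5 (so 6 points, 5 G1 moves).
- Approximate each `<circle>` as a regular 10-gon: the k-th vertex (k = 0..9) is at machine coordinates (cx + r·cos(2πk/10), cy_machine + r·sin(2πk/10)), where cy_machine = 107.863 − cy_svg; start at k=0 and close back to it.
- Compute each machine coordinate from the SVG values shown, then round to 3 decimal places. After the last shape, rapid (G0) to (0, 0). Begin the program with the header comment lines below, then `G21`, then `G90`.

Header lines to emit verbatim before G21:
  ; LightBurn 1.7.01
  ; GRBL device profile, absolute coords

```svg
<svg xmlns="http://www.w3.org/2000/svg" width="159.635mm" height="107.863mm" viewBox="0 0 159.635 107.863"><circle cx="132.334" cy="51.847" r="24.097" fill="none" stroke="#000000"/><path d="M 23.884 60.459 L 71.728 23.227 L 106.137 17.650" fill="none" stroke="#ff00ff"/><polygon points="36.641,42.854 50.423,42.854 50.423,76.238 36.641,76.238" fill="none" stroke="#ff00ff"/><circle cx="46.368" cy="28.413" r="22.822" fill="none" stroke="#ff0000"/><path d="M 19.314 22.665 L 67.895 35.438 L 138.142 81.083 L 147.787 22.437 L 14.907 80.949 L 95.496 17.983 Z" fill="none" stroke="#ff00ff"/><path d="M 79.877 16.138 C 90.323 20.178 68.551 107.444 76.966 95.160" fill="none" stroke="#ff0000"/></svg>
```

viewBox `0 0 159.635 107.863` with mm width/height → 1 unit = 1 mm. Flip: y_m = 107.863 − y_svg.

**Shape 1** — `<circle>` circle, stroke `#000000` → engrave (S399, F3025). Machine vertices: (156.431,56.016) → (151.829,70.180) → (139.780,78.934) → (124.888,78.934) → (112.839,70.180) → (108.237,56.016) → (112.839,41.852) → (124.888,33.098) → (139.780,33.098) → (151.829,41.852) → (156.431,56.016). Closed: final G1 returns to the first vertex.

**Shape 2** — `<path>` open polyline, stroke `#ff00ff` → score (S634, F1879). Machine vertices: (23.884,47.404) → (71.728,84.636) → (106.137,90.213). Open path.

**Shape 3** — `<polygon>` rectangle, stroke `#ff00ff` → score (S634, F1879). Machine vertices: (36.641,65.009) → (50.423,65.009) → (50.423,31.625) → (36.641,31.625) → (36.641,65.009). Closed: final G1 returns to the first vertex.

**Shape 4** — `<circle>` circle, stroke `#ff0000` → cut (S886, F1104). Machine vertices: (69.190,79.450) → (64.831,92.864) → (53.420,101.155) → (39.316,101.155) → (27.905,92.864) → (23.546,79.450) → (27.905,66.036) → (39.316,57.745) → (53.420,57.745) → (64.831,66.036) → (69.190,79.450). Closed: final G1 returns to the first vertex.

**Shape 5** — `<path>` closed polygon, stroke `#ff00ff` → score (S634, F1879). Machine vertices: (19.314,85.198) → (67.895,72.425) → (138.142,26.780) → (147.787,85.426) → (14.907,26.914) → (95.496,89.880) → (19.314,85.198). Closed: final G1 returns to the first vertex.

**Shape 6** — `<path>` cubic bezier, stroke `#ff0000` → cut (S886, F1104). Control points (SVG): P0=(79.877,16.138), P1=(90.323,20.178), P2=(68.551,107.444), P3=(76.966,95.160); sampled at t=k/5. Machine vertices: (79.877,91.725) → (82.778,80.776) → (80.941,58.626) → (77.364,34.049) → (75.040,15.816) → (76.966,12.703). Open path.

; LightBurn 1.7.01
; GRBL device profile, absolute coords
G21
G90
G0 X156.431 Y56.016
M3 S399
G1 X151.829 Y70.180 F3025
G1 X139.780 Y78.934
G1 X124.888 Y78.934
G1 X112.839 Y70.180
G1 X108.237 Y56.016
G1 X112.839 Y41.852
G1 X124.888 Y33.098
G1 X139.780 Y33.098
G1 X151.829 Y41.852
G1 X156.431 Y56.016
M5
G0 X23.884 Y47.404
M3 S634
G1 X71.728 Y84.636 F1879
G1 X106.137 Y90.213
M5
G0 X36.641 Y65.009
M3 S634
G1 X50.423 Y65.009 F1879
G1 X50.423 Y31.625
G1 X36.641 Y31.625
G1 X36.641 Y65.009
M5
G0 X69.190 Y79.450
M3 S886
G1 X64.831 Y92.864 F1104
G1 X53.420 Y101.155
G1 X39.316 Y101.155
G1 X27.905 Y92.864
G1 X23.546 Y79.450
G1 X27.905 Y66.036
G1 X39.316 Y57.745
G1 X53.420 Y57.745
G1 X64.831 Y66.036
G1 X69.190 Y79.450
M5
G0 X19.314 Y85.198
M3 S634
G1 X67.895 Y72.425 F1879
G1 X138.142 Y26.780
G1 X147.787 Y85.426
G1 X14.907 Y26.914
G1 X95.496 Y89.880
G1 X19.314 Y85.198
M5
G0 X79.877 Y91.725
M3 S886
G1 X82.778 Y80.776 F1104
G1 X80.941 Y58.626
G1 X77.364 Y34.049
G1 X75.040 Y15.816
G1 X76.966 Y12.703
M5
G0 X0.000 Y0.000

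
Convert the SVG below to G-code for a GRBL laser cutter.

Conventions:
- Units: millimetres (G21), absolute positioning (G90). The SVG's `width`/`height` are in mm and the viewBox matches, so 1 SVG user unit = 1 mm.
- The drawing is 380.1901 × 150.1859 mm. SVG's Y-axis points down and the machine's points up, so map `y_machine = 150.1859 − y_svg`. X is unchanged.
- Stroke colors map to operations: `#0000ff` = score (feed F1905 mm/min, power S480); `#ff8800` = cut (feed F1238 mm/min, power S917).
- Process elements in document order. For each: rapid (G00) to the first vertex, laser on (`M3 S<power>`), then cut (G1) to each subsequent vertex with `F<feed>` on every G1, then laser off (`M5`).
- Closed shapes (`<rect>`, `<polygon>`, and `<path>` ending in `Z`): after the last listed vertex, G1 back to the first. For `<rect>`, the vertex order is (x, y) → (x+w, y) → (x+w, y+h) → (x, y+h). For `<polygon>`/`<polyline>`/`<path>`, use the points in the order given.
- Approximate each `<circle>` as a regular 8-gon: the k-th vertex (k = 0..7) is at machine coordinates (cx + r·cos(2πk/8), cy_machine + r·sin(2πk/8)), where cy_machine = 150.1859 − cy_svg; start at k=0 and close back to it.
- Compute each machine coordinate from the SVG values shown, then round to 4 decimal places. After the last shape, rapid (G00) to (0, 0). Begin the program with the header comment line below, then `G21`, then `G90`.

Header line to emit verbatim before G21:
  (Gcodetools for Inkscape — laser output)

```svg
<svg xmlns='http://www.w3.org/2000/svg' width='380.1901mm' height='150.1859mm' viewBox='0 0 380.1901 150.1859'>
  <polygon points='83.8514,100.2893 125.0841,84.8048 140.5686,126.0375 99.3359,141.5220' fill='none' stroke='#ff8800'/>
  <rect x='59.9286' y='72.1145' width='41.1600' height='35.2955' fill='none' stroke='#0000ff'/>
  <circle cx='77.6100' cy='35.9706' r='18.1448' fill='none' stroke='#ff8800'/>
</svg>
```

1 u = 1 mm; y_m = 150.1859 − y.

[1] `<polygon>` regular polygon, #ff8800→cut S917 F1238: (83.8514,49.8966) → (125.0841,65.3811) → (140.5686,24.1484) → (99.3359,8.6639) → (83.8514,49.8966) (closed)

[2] `<rect>` rectangle, #0000ff→score S480 F1905: (59.9286,78.0714) → (101.0886,78.0714) → (101.0886,42.7759) → (59.9286,42.7759) → (59.9286,78.0714) (closed)

[3] `<circle>` circle, #ff8800→cut S917 F1238: (95.7548,114.2153) → (90.4403,127.0456) → (77.6100,132.3601) → (64.7797,127.0456) → (59.4652,114.2153) → (64.7797,101.3850) → (77.6100,96.0705) → (90.4403,101.3850) → (95.7548,114.2153) (closed)

(Gcodetools for Inkscape — laser output)
G21
G90
G00 X83.8514 Y49.8966
M3 S917
G1 X125.0841 Y65.3811 F1238
G1 X140.5686 Y24.1484 F1238
G1 X99.3359 Y8.6639 F1238
G1 X83.8514 Y49.8966 F1238
M5
G00 X59.9286 Y78.0714
M3 S480
G1 X101.0886 Y78.0714 F1905
G1 X101.0886 Y42.7759 F1905
G1 X59.9286 Y42.7759 F1905
G1 X59.9286 Y78.0714 F1905
M5
G00 X95.7548 Y114.2153
M3 S917
G1 X90.4403 Y127.0456 F1238
G1 X77.6100 Y132.3601 F1238
G1 X64.7797 Y127.0456 F1238
G1 X59.4652 Y114.2153 F1238
G1 X64.7797 Y101.3850 F1238
G1 X77.6100 Y96.0705 F1238
G1 X90.4403 Y101.3850 F1238
G1 X95.7548 Y114.2153 F1238
M5
G00 X0.0000 Y0.0000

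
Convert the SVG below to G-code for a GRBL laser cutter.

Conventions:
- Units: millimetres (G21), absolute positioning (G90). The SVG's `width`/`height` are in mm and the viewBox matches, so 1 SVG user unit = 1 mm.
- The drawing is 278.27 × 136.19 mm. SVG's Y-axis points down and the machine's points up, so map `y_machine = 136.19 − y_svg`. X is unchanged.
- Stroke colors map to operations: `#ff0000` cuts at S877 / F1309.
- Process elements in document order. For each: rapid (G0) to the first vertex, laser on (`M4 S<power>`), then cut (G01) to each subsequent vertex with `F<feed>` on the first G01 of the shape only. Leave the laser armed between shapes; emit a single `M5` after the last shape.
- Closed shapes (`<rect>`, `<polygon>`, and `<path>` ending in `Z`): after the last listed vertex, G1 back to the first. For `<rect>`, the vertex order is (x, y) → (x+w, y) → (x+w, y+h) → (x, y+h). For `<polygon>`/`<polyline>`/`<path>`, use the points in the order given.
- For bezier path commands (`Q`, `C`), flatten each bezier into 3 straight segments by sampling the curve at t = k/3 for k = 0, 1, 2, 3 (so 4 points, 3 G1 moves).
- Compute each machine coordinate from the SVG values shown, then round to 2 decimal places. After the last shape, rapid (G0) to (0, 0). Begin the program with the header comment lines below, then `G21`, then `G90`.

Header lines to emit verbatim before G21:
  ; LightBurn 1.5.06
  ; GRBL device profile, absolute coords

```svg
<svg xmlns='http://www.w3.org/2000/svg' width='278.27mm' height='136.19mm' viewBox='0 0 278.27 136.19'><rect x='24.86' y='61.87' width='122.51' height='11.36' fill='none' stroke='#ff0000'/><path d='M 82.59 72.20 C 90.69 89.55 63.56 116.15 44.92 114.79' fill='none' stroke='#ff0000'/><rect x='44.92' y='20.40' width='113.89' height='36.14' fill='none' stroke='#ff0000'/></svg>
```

; LightBurn 1.5.06
; GRBL device profile, absolute coords
G21
G90
G0 X24.86 Y74.32
M4 S877
G01 X147.37 Y74.32 F1309
G01 X147.37 Y62.96
G01 X24.86 Y62.96
G01 X24.86 Y74.32
G0 X82.59 Y63.99
M4 S877
G01 X80.57 Y44.93 F1309
G01 X64.77 Y27.98
G01 X44.92 Y21.40
G0 X44.92 Y115.79
M4 S877
G01 X158.81 Y115.79 F1309
G01 X158.81 Y79.65
G01 X44.92 Y79.65
G01 X44.92 Y115.79
M5
G0 X0.00 Y0.00

1 u = 1 mm; y_m = 136.19 − y.

[1] `<rect>` rectangle, #ff0000→cut S877 F1309: (24.86,74.32) → (147.37,74.32) → (147.37,62.96) → (24.86,62.96) → (24.86,74.32) (closed)

[2] `<path>` cubic bezier, #ff0000→cut S877 F1309: (82.59,63.99) → (80.57,44.93) → (64.77,27.98) → (44.92,21.40)

[3] `<rect>` rectangle, #ff0000→cut S877 F1309: (44.92,115.79) → (158.81,115.79) → (158.81,79.65) → (44.92,79.65) → (44.92,115.79) (closed)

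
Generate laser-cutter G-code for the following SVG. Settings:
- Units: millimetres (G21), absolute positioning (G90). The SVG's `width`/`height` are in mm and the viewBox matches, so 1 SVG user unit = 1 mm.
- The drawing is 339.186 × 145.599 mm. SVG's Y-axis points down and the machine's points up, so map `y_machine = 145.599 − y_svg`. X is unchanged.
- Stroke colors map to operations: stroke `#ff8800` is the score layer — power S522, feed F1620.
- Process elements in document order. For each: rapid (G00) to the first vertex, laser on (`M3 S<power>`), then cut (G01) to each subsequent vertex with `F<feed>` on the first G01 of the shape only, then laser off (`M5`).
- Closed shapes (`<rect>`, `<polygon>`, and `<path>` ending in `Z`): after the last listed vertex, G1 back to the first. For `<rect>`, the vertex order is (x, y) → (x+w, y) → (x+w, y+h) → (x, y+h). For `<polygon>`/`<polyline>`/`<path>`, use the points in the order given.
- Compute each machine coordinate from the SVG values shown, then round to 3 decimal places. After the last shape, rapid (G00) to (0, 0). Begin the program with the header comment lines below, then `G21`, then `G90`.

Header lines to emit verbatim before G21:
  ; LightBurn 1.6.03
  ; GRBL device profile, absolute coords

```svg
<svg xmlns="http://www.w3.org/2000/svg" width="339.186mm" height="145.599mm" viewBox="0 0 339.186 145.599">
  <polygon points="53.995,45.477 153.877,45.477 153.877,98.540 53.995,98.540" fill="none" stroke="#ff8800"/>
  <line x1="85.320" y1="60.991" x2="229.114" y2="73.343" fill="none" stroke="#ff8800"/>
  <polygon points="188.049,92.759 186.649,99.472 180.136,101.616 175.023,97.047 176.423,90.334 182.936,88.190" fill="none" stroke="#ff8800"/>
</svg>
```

; LightBurn 1.6.03
; GRBL device profile, absolute coords
G21
G90
G00 X53.995 Y100.122
M3 S522
G01 X153.877 Y100.122 F1620
G01 X153.877 Y47.059
G01 X53.995 Y47.059
G01 X53.995 Y100.122
M5
G00 X85.320 Y84.608
M3 S522
G01 X229.114 Y72.256 F1620
M5
G00 X188.049 Y52.840
M3 S522
G01 X186.649 Y46.127 F1620
G01 X180.136 Y43.983
G01 X175.023 Y48.552
G01 X176.423 Y55.265
G01 X182.936 Y57.409
G01 X188.049 Y52.840
M5
G00 X0.000 Y0.000

1 u = 1 mm; y_m = 145.599 − y.

[1] `<polygon>` rectangle, #ff8800→score S522 F1620: (53.995,100.122) → (153.877,100.122) → (153.877,47.059) → (53.995,47.059) → (53.995,100.122) (closed)

[2] `<line>` line segment, #ff8800→score S522 F1620: (85.320,84.608) → (229.114,72.256)

[3] `<polygon>` regular polygon, #ff8800→score S522 F1620: (188.049,52.840) → (186.649,46.127) → (180.136,43.983) → (175.023,48.552) → (176.423,55.265) → (182.936,57.409) → (188.049,52.840) (closed)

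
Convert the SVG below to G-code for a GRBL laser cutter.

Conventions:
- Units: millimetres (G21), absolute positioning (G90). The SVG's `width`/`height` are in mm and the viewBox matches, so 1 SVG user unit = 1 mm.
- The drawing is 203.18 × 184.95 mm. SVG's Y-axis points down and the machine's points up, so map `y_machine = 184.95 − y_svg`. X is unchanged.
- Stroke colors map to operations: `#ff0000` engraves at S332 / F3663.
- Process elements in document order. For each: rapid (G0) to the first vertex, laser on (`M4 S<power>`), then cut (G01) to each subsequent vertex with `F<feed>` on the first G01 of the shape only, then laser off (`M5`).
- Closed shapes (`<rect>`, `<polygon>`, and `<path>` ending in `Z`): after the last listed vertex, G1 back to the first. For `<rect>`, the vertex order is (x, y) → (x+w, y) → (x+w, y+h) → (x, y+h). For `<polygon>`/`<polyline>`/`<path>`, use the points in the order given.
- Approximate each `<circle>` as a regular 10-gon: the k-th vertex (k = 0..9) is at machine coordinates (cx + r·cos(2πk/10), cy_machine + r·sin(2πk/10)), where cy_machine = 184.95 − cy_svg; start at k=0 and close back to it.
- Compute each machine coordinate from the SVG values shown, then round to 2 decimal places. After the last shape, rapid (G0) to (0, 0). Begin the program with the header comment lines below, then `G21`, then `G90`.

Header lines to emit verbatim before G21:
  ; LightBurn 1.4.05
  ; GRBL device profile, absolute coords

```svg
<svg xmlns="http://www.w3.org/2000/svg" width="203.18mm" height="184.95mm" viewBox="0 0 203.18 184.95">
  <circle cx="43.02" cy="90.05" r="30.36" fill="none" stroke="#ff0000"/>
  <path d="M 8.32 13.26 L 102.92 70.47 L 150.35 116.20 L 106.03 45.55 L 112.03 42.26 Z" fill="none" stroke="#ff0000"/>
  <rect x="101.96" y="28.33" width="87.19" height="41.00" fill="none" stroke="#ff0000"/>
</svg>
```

; LightBurn 1.4.05
; GRBL device profile, absolute coords
G21
G90
G0 X73.38 Y94.90
M4 S332
G01 X67.58 Y112.75 F3663
G01 X52.40 Y123.77
G01 X33.64 Y123.77
G01 X18.46 Y112.75
G01 X12.66 Y94.90
G01 X18.46 Y77.05
G01 X33.64 Y66.03
G01 X52.40 Y66.03
G01 X67.58 Y77.05
G01 X73.38 Y94.90
M5
G0 X8.32 Y171.69
M4 S332
G01 X102.92 Y114.48 F3663
G01 X150.35 Y68.75
G01 X106.03 Y139.40
G01 X112.03 Y142.69
G01 X8.32 Y171.69
M5
G0 X101.96 Y156.62
M4 S332
G01 X189.15 Y156.62 F3663
G01 X189.15 Y115.62
G01 X101.96 Y115.62
G01 X101.96 Y156.62
M5
G0 X0.00 Y0.00

Since the viewBox matches the mm dimensions, user units are millimetres directly. The only transform is the Y-flip y_m = 184.95 − y_svg.

Shape 1 is a circle drawn with `<circle>`. Its stroke #ff0000 means engrave at S332, F3663. After flipping Y the toolpath is (73.38,94.90) → (67.58,112.75) → (52.40,123.77) → (33.64,123.77) → (18.46,112.75) → (12.66,94.90) → (18.46,77.05) → (33.64,66.03) → (52.40,66.03) → (67.58,77.05) → (73.38,94.90), returning to the start.

Shape 2 is a closed polygon drawn with `<path>`. Its stroke #ff0000 means engrave at S332, F3663. After flipping Y the toolpath is (8.32,171.69) → (102.92,114.48) → (150.35,68.75) → (106.03,139.40) → (112.03,142.69) → (8.32,171.69), returning to the start.

Shape 3 is a rectangle drawn with `<rect>`. Its stroke #ff0000 means engrave at S332, F3663. After flipping Y the toolpath is (101.96,156.62) → (189.15,156.62) → (189.15,115.62) → (101.96,115.62) → (101.96,156.62), returning to the start.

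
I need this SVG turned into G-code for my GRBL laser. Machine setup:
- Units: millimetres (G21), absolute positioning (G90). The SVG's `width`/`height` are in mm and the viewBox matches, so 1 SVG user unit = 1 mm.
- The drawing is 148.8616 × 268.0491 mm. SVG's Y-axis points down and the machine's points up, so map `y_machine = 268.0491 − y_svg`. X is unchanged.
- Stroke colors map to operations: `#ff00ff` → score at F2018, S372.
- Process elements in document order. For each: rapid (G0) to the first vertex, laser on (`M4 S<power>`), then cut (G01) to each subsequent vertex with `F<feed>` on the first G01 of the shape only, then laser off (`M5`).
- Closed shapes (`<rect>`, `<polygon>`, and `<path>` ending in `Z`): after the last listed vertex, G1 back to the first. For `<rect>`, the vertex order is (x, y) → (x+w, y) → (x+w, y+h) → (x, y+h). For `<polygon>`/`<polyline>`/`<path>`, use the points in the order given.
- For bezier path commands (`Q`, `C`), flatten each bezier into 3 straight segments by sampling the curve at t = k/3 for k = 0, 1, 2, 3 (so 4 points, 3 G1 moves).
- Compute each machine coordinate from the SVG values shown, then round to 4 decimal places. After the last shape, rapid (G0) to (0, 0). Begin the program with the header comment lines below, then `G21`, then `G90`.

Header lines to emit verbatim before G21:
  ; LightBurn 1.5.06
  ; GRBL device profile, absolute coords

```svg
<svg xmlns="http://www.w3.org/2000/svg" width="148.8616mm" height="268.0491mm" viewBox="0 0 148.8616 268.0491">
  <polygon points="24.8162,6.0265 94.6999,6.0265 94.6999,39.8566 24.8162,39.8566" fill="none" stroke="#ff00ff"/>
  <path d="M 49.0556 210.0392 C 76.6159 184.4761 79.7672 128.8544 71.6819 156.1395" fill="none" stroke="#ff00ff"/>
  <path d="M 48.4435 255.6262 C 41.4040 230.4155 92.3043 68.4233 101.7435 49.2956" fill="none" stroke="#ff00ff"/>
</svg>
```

; LightBurn 1.5.06
; GRBL device profile, absolute coords
G21
G90
G0 X24.8162 Y262.0226
M4 S372
G01 X94.6999 Y262.0226 F2018
G01 X94.6999 Y228.1925
G01 X24.8162 Y228.1925
G01 X24.8162 Y262.0226
M5
G0 X49.0556 Y58.0099
M4 S372
G01 X68.9674 Y89.4086 F2018
G01 X75.5338 Y115.7430
G01 X71.6819 Y111.9096
M5
G0 X48.4435 Y12.4229
M4 S372
G01 X57.0358 Y72.8702 F2018
G01 X82.1654 Y162.3616
G01 X101.7435 Y218.7535
M5
G0 X0.0000 Y0.0000

Since the viewBox matches the mm dimensions, user units are millimetres directly. The only transform is the Y-flip y_m = 268.0491 − y_svg.

Shape 1 is a rectangle drawn with `<polygon>`. Its stroke #ff00ff means score at S372, F2018. After flipping Y the toolpath is (24.8162,262.0226) → (94.6999,262.0226) → (94.6999,228.1925) → (24.8162,228.1925) → (24.8162,262.0226), returning to the start.

Shape 2 is a cubic bezier drawn with `<path>`. Its stroke #ff00ff means score at S372, F2018. After flipping Y the toolpath is (49.0556,58.0099) → (68.9674,89.4086) → (75.5338,115.7430) → (71.6819,111.9096).

Shape 3 is a cubic bezier drawn with `<path>`. Its stroke #ff00ff means score at S372, F2018. After flipping Y the toolpath is (48.4435,12.4229) → (57.0358,72.8702) → (82.1654,162.3616) → (101.7435,218.7535).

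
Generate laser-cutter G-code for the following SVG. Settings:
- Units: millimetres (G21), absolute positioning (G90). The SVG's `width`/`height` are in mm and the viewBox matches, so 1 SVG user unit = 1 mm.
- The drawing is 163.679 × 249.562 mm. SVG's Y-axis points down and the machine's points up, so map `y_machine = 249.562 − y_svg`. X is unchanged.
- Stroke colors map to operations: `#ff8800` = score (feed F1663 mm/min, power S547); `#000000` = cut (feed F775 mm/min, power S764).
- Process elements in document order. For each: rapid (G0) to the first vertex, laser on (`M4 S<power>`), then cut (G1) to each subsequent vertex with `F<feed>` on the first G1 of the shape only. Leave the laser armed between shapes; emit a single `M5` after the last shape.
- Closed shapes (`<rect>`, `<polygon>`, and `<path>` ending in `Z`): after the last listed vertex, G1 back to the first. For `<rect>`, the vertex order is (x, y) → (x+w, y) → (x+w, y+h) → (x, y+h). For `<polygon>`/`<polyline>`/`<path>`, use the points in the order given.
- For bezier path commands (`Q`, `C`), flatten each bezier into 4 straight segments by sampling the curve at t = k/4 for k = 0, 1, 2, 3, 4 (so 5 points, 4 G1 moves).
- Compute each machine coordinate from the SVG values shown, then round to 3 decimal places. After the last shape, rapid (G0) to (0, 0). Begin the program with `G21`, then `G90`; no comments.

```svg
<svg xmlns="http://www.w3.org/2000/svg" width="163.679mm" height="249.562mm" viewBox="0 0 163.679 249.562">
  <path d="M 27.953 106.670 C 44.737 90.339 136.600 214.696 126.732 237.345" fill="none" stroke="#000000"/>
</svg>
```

1 u = 1 mm; y_m = 249.562 − y.

[1] `<path>` cubic bezier, #000000→cut S764 F775: (27.953,142.892) → (51.856,132.549) → (87.337,92.172) → (117.821,44.487) → (126.732,12.217)

G21
G90
G0 X27.953 Y142.892
M4 S764
G1 X51.856 Y132.549 F775
G1 X87.337 Y92.172
G1 X117.821 Y44.487
G1 X126.732 Y12.217
M5
G0 X0.000 Y0.000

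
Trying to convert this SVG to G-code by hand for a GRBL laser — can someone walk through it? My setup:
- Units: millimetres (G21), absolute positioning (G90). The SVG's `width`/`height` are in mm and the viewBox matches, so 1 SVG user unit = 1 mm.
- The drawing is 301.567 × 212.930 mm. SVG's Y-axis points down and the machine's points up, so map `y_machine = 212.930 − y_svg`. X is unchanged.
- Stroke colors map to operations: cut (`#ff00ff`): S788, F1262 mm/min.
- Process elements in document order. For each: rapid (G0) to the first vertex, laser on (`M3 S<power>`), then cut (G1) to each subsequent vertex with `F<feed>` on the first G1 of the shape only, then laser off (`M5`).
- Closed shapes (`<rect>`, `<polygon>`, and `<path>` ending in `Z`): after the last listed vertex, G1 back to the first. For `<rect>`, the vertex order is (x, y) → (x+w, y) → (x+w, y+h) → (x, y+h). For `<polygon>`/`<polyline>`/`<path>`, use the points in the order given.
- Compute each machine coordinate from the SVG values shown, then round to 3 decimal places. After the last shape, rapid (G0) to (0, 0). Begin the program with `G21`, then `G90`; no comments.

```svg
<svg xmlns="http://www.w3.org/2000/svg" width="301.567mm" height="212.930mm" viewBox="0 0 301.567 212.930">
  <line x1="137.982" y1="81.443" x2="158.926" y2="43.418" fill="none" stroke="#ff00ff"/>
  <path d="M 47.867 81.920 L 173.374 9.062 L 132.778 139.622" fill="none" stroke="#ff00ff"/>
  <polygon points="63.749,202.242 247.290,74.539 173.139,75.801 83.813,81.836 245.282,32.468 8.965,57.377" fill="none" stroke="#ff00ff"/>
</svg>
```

G21
G90
G0 X137.982 Y131.487
M3 S788
G1 X158.926 Y169.512 F1262
M5
G0 X47.867 Y131.010
M3 S788
G1 X173.374 Y203.868 F1262
G1 X132.778 Y73.308
M5
G0 X63.749 Y10.688
M3 S788
G1 X247.290 Y138.391 F1262
G1 X173.139 Y137.129
G1 X83.813 Y131.094
G1 X245.282 Y180.462
G1 X8.965 Y155.553
G1 X63.749 Y10.688
M5
G0 X0.000 Y0.000

Since the viewBox matches the mm dimensions, user units are millimetres directly. The only transform is the Y-flip y_m = 212.930 − y_svg.

Shape 1 is a line segment drawn with `<line>`. Its stroke #ff00ff means cut at S788, F1262. After flipping Y the toolpath is (137.982,131.487) → (158.926,169.512).

Shape 2 is a open polyline drawn with `<path>`. Its stroke #ff00ff means cut at S788, F1262. After flipping Y the toolpath is (47.867,131.010) → (173.374,203.868) → (132.778,73.308).

Shape 3 is a closed polygon drawn with `<polygon>`. Its stroke #ff00ff means cut at S788, F1262. After flipping Y the toolpath is (63.749,10.688) → (247.290,138.391) → (173.139,137.129) → (83.813,131.094) → (245.282,180.462) → (8.965,155.553) → (63.749,10.688), returning to the start.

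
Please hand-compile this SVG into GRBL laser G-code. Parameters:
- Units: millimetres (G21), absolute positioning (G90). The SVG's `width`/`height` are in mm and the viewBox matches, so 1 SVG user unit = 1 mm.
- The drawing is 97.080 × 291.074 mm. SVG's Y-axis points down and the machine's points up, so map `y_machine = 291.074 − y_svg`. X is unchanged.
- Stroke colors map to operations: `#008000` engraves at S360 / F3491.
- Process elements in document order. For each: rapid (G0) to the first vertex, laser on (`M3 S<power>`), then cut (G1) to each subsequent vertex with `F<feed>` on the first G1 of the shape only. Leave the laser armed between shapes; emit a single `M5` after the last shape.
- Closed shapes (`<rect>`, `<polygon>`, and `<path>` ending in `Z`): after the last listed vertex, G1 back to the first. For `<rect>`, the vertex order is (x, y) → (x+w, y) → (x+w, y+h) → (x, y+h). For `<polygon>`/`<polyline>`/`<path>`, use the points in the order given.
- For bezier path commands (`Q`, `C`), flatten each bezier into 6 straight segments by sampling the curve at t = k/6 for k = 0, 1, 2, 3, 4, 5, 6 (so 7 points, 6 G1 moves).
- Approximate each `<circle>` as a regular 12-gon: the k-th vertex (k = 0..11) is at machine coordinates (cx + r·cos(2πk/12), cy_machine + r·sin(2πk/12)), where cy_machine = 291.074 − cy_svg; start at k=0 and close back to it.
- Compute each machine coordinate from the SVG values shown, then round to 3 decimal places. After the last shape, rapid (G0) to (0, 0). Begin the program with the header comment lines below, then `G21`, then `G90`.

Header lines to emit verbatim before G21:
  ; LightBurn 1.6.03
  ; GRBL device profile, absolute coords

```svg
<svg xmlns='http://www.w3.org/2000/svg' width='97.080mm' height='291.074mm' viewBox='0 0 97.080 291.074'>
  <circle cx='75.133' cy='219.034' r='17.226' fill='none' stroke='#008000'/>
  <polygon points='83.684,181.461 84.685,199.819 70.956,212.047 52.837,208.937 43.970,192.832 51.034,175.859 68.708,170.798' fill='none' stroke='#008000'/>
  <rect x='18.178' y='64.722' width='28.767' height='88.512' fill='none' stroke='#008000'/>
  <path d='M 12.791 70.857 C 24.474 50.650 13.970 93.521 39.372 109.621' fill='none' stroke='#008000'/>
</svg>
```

; LightBurn 1.6.03
; GRBL device profile, absolute coords
G21
G90
G0 X92.359 Y72.040
M3 S360
G1 X90.051 Y80.653 F3491
G1 X83.746 Y86.958
G1 X75.133 Y89.266
G1 X66.520 Y86.958
G1 X60.215 Y80.653
G1 X57.907 Y72.040
G1 X60.215 Y63.427
G1 X66.520 Y57.122
G1 X75.133 Y54.814
G1 X83.746 Y57.122
G1 X90.051 Y63.427
G1 X92.359 Y72.040
G0 X83.684 Y109.613
M3 S360
G1 X84.685 Y91.255 F3491
G1 X70.956 Y79.027
G1 X52.837 Y82.137
G1 X43.970 Y98.242
G1 X51.034 Y115.215
G1 X68.708 Y120.276
G1 X83.684 Y109.613
G0 X18.178 Y226.352
M3 S360
G1 X46.945 Y226.352 F3491
G1 X46.945 Y137.840
G1 X18.178 Y137.840
G1 X18.178 Y226.352
G0 X12.791 Y220.217
M3 S360
G1 X17.053 Y225.480 F3491
G1 X19.230 Y222.726
G1 X20.937 Y214.450
G1 X23.787 Y203.149
G1 X29.394 Y191.318
G1 X39.372 Y181.453
M5
G0 X0.000 Y0.000

1 u = 1 mm; y_m = 291.074 − y.

[1] `<circle>` circle, #008000→engrave S360 F3491: (92.359,72.040) → (90.051,80.653) → (83.746,86.958) → (75.133,89.266) → (66.520,86.958) → (60.215,80.653) → (57.907,72.040) → (60.215,63.427) → (66.520,57.122) → (75.133,54.814) → (83.746,57.122) → (90.051,63.427) → (92.359,72.040) (closed)

[2] `<polygon>` regular polygon, #008000→engrave S360 F3491: (83.684,109.613) → (84.685,91.255) → (70.956,79.027) → (52.837,82.137) → (43.970,98.242) → (51.034,115.215) → (68.708,120.276) → (83.684,109.613) (closed)

[3] `<rect>` rectangle, #008000→engrave S360 F3491: (18.178,226.352) → (46.945,226.352) → (46.945,137.840) → (18.178,137.840) → (18.178,226.352) (closed)

[4] `<path>` cubic bezier, #008000→engrave S360 F3491: (12.791,220.217) → (17.053,225.480) → (19.230,222.726) → (20.937,214.450) → (23.787,203.149) → (29.394,191.318) → (39.372,181.453)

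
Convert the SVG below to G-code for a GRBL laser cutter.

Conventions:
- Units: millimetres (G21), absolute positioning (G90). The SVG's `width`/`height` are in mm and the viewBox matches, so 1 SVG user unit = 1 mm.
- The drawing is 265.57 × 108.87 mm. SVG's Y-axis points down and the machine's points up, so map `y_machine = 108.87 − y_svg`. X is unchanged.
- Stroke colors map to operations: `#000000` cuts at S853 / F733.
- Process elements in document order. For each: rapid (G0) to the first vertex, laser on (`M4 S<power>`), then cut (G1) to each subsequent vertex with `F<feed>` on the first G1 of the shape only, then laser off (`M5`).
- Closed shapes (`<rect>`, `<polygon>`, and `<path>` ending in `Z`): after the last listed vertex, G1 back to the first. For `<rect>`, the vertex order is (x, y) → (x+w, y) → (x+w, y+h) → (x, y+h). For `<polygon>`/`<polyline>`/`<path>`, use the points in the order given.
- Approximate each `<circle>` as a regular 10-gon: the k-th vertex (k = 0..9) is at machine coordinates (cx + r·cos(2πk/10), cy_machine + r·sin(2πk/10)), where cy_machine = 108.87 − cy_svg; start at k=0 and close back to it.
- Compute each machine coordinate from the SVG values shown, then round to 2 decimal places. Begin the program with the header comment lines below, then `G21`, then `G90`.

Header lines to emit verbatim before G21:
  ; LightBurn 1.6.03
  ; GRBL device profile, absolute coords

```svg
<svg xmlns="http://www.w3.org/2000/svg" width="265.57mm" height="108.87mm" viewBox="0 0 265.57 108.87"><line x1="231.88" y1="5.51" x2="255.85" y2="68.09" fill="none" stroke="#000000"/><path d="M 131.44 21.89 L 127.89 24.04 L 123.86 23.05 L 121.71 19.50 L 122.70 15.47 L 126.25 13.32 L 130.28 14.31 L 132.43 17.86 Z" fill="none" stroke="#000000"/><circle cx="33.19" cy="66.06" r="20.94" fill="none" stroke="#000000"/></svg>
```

Since the viewBox matches the mm dimensions, user units are millimetres directly. The only transform is the Y-flip y_m = 108.87 − y_svg.

Shape 1 is a line segment drawn with `<line>`. Its stroke #000000 means cut at S853, F733. After flipping Y the toolpath is (231.88,103.36) → (255.85,40.78).

Shape 2 is a regular polygon drawn with `<path>`. Its stroke #000000 means cut at S853, F733. After flipping Y the toolpath is (131.44,86.98) → (127.89,84.83) → (123.86,85.82) → (121.71,89.37) → (122.70,93.40) → (126.25,95.55) → (130.28,94.56) → (132.43,91.01) → (131.44,86.98), returning to the start.

Shape 3 is a circle drawn with `<circle>`. Its stroke #000000 means cut at S853, F733. After flipping Y the toolpath is (54.13,42.81) → (50.13,55.12) → (39.66,62.73) → (26.72,62.73) → (16.25,55.12) → (12.25,42.81) → (16.25,30.50) → (26.72,22.89) → (39.66,22.89) → (50.13,30.50) → (54.13,42.81), returning to the start.

; LightBurn 1.6.03
; GRBL device profile, absolute coords
G21
G90
G0 X231.88 Y103.36
M4 S853
G1 X255.85 Y40.78 F733
M5
G0 X131.44 Y86.98
M4 S853
G1 X127.89 Y84.83 F733
G1 X123.86 Y85.82
G1 X121.71 Y89.37
G1 X122.70 Y93.40
G1 X126.25 Y95.55
G1 X130.28 Y94.56
G1 X132.43 Y91.01
G1 X131.44 Y86.98
M5
G0 X54.13 Y42.81
M4 S853
G1 X50.13 Y55.12 F733
G1 X39.66 Y62.73
G1 X26.72 Y62.73
G1 X16.25 Y55.12
G1 X12.25 Y42.81
G1 X16.25 Y30.50
G1 X26.72 Y22.89
G1 X39.66 Y22.89
G1 X50.13 Y30.50
G1 X54.13 Y42.81
M5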